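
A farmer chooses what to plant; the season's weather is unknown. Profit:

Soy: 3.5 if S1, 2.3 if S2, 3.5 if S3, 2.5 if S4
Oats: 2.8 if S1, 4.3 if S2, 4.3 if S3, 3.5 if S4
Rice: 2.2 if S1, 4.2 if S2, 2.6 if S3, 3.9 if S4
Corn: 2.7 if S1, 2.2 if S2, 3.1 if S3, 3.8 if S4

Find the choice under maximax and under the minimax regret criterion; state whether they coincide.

maximax → Oats; minimax regret → Oats (agree)

Row maxima: Soy=3.5, Oats=4.3, Rice=4.2, Corn=3.8
Best best-case = 4.3 → Oats.
Column bests: S1=3.5, S2=4.3, S3=4.3, S4=3.9.
Soy regrets: 0.0, 2.0, 0.8, 1.4 → max 2.0
Oats regrets: 0.7, 0.0, 0.0, 0.4 → max 0.7
Rice regrets: 1.3, 0.1, 1.7, 0.0 → max 1.7
Corn regrets: 0.8, 2.1, 1.2, 0.1 → max 2.1
Smallest max regret = 0.7 → Oats.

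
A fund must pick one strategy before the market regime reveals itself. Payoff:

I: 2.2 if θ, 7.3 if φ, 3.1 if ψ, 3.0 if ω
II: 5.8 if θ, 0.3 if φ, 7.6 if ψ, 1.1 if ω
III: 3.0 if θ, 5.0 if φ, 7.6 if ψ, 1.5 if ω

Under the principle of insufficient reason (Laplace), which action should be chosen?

Row averages: I=3.9, II=3.7, III=4.275
Highest average = 4.275 → III.

III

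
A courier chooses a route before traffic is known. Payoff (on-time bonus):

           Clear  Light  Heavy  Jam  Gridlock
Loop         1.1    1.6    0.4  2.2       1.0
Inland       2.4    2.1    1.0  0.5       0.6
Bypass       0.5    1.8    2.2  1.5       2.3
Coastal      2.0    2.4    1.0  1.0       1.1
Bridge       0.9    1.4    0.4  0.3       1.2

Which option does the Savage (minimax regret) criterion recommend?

Column bests: Clear=2.4, Light=2.4, Heavy=2.2, Jam=2.2, Gridlock=2.3.
Loop regrets: 1.3, 0.8, 1.8, 0.0, 1.3 → max 1.8
Inland regrets: 0.0, 0.3, 1.2, 1.7, 1.7 → max 1.7
Bypass regrets: 1.9, 0.6, 0.0, 0.7, 0.0 → max 1.9
Coastal regrets: 0.4, 0.0, 1.2, 1.2, 1.2 → max 1.2
Bridge regrets: 1.5, 1.0, 1.8, 1.9, 1.1 → max 1.9
Smallest max regret = 1.2 → Coastal.

Coastal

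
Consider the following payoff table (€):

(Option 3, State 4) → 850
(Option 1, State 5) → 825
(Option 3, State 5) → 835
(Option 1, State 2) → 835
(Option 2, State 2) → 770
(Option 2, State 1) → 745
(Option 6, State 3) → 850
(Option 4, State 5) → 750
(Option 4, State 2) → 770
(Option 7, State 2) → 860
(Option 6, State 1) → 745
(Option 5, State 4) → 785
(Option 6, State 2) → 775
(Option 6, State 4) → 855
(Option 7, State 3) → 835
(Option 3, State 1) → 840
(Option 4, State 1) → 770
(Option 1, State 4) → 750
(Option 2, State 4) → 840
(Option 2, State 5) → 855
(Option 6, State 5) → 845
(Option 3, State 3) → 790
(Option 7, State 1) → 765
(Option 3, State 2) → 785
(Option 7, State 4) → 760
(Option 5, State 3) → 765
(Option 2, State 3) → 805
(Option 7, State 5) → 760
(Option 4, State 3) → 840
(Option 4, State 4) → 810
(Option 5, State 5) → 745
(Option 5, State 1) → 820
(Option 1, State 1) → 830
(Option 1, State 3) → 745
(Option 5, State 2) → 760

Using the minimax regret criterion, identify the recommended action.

Column bests: State 1=840, State 2=860, State 3=850, State 4=855, State 5=855.
Option 1 regrets: 10, 25, 105, 105, 30 → max 105
Option 2 regrets: 95, 90, 45, 15, 0 → max 95
Option 3 regrets: 0, 75, 60, 5, 20 → max 75
Option 4 regrets: 70, 90, 10, 45, 105 → max 105
Option 5 regrets: 20, 100, 85, 70, 110 → max 110
Option 6 regrets: 95, 85, 0, 0, 10 → max 95
Option 7 regrets: 75, 0, 15, 95, 95 → max 95
Smallest max regret = 75 → Option 3.

Option 3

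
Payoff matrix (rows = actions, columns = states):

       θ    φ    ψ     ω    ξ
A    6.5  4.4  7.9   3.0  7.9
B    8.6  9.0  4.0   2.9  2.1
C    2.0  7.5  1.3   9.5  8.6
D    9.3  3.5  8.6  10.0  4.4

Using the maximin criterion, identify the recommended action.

Row minima: A=3.0, B=2.1, C=1.3, D=3.5
Best worst-case = 3.5 → D.

D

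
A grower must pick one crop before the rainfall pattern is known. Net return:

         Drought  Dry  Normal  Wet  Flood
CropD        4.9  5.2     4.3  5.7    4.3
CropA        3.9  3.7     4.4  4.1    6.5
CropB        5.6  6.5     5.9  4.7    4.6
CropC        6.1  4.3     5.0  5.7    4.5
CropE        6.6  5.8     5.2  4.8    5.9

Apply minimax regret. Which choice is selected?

CropE

Column bests: Drought=6.6, Dry=6.5, Normal=5.9, Wet=5.7, Flood=6.5.
CropD regrets: 1.7, 1.3, 1.6, 0.0, 2.2 → max 2.2
CropA regrets: 2.7, 2.8, 1.5, 1.6, 0.0 → max 2.8
CropB regrets: 1.0, 0.0, 0.0, 1.0, 1.9 → max 1.9
CropC regrets: 0.5, 2.2, 0.9, 0.0, 2.0 → max 2.2
CropE regrets: 0.0, 0.7, 0.7, 0.9, 0.6 → max 0.9
Smallest max regret = 0.9 → CropE.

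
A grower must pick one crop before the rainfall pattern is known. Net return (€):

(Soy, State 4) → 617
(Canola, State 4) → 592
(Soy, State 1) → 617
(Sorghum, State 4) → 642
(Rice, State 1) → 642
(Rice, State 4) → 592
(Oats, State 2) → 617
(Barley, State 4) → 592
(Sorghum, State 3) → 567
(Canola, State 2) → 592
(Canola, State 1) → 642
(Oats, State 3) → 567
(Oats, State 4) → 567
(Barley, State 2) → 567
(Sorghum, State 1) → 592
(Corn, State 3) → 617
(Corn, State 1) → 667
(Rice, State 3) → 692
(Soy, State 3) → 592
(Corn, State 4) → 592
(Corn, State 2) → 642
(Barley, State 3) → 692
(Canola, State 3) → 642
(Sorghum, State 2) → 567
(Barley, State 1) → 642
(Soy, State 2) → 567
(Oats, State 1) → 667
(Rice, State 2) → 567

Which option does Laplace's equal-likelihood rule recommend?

Corn

Row averages: Corn=629.5, Barley=623.25, Sorghum=592, Canola=617, Soy=598.25, Rice=623.25, Oats=604.5
Highest average = 629.5 → Corn.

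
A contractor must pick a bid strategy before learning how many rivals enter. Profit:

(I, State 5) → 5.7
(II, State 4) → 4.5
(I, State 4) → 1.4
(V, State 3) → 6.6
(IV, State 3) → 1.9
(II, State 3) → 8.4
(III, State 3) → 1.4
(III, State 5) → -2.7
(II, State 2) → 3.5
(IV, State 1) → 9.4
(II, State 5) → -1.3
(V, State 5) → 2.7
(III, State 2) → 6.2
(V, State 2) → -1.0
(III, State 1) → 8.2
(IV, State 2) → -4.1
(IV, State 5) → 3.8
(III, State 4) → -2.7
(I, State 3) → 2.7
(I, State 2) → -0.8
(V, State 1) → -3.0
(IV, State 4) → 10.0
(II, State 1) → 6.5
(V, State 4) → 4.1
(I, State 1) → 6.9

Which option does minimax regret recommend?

II

Column bests: State 1=9.4, State 2=6.2, State 3=8.4, State 4=10.0, State 5=5.7.
I regrets: 2.5, 7.0, 5.7, 8.6, 0.0 → max 8.6
II regrets: 2.9, 2.7, 0.0, 5.5, 7.0 → max 7.0
III regrets: 1.2, 0.0, 7.0, 12.7, 8.4 → max 12.7
IV regrets: 0.0, 10.3, 6.5, 0.0, 1.9 → max 10.3
V regrets: 12.4, 7.2, 1.8, 5.9, 3.0 → max 12.4
Smallest max regret = 7.0 → II.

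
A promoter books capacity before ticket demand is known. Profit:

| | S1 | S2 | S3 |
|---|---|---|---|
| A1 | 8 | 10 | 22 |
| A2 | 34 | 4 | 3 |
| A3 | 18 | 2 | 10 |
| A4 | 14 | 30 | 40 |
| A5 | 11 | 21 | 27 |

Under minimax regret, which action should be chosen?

Column bests: S1=34, S2=30, S3=40.
A1 regrets: 26, 20, 18 → max 26
A2 regrets: 0, 26, 37 → max 37
A3 regrets: 16, 28, 30 → max 30
A4 regrets: 20, 0, 0 → max 20
A5 regrets: 23, 9, 13 → max 23
Smallest max regret = 20 → A4.

A4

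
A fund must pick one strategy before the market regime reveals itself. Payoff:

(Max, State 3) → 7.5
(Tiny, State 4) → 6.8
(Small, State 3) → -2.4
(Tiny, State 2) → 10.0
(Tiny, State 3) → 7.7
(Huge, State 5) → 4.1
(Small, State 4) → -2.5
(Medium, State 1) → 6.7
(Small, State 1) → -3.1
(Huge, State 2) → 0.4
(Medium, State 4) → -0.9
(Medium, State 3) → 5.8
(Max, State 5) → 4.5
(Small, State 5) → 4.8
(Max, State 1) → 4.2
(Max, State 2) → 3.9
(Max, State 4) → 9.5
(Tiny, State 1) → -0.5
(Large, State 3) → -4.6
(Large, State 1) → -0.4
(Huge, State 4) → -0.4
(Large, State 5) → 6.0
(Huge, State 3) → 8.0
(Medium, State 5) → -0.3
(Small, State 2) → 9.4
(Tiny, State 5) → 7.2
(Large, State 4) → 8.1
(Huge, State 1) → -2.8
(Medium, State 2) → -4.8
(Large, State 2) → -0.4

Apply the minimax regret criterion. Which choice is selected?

Max

Column bests: State 1=6.7, State 2=10.0, State 3=8.0, State 4=9.5, State 5=7.2.
Tiny regrets: 7.2, 0.0, 0.3, 2.7, 0.0 → max 7.2
Small regrets: 9.8, 0.6, 10.4, 12.0, 2.4 → max 12.0
Medium regrets: 0.0, 14.8, 2.2, 10.4, 7.5 → max 14.8
Large regrets: 7.1, 10.4, 12.6, 1.4, 1.2 → max 12.6
Huge regrets: 9.5, 9.6, 0.0, 9.9, 3.1 → max 9.9
Max regrets: 2.5, 6.1, 0.5, 0.0, 2.7 → max 6.1
Smallest max regret = 6.1 → Max.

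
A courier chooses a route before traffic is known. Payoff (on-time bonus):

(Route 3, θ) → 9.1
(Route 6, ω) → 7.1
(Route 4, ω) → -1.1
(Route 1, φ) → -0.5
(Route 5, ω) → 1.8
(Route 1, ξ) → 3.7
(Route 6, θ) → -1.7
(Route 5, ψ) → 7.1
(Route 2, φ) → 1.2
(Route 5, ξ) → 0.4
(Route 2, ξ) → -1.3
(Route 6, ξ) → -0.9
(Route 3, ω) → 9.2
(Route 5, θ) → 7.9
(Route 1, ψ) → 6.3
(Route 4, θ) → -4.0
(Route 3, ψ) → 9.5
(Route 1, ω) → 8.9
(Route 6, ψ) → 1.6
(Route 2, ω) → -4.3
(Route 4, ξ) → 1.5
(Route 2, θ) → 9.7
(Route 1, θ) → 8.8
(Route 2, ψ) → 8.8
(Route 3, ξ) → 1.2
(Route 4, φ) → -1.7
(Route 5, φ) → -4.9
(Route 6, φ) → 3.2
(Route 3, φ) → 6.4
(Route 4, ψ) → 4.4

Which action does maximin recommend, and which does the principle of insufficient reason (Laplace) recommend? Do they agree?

Row minima: Route 1=-0.5, Route 2=-4.3, Route 3=1.2, Route 4=-4.0, Route 5=-4.9, Route 6=-1.7
Best worst-case = 1.2 → Route 3.
Row averages: Route 1=5.44, Route 2=2.82, Route 3=7.08, Route 4=-0.18, Route 5=2.46, Route 6=1.86
Highest average = 7.08 → Route 3.

maximin → Route 3; laplace → Route 3 (agree)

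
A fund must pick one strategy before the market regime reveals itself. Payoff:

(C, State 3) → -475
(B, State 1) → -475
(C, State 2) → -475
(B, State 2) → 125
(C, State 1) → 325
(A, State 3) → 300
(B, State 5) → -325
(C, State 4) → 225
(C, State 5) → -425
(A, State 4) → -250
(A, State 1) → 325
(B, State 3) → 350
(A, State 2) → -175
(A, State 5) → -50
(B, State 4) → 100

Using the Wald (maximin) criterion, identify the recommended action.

Row minima: A=-250, B=-475, C=-475
Best worst-case = -250 → A.

A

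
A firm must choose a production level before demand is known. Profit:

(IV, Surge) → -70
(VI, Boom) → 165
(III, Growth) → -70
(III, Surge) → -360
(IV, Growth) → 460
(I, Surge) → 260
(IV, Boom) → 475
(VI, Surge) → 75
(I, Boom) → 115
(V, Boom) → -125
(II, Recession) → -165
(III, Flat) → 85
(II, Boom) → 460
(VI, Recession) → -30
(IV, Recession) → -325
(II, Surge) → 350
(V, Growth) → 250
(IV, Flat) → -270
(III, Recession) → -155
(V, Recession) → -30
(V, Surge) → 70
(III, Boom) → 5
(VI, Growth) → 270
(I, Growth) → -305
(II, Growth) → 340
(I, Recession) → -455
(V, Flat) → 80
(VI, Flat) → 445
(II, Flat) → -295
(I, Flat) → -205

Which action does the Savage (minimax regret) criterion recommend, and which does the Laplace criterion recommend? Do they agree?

Column bests: Recession=-30, Flat=445, Growth=460, Boom=475, Surge=350.
I regrets: 425, 650, 765, 360, 90 → max 765
II regrets: 135, 740, 120, 15, 0 → max 740
III regrets: 125, 360, 530, 470, 710 → max 710
IV regrets: 295, 715, 0, 0, 420 → max 715
V regrets: 0, 365, 210, 600, 280 → max 600
VI regrets: 0, 0, 190, 310, 275 → max 310
Smallest max regret = 310 → VI.
Row averages: I=-118, II=138, III=-99, IV=54, V=49, VI=185
Highest average = 185 → VI.

minimax regret → VI; laplace → VI (agree)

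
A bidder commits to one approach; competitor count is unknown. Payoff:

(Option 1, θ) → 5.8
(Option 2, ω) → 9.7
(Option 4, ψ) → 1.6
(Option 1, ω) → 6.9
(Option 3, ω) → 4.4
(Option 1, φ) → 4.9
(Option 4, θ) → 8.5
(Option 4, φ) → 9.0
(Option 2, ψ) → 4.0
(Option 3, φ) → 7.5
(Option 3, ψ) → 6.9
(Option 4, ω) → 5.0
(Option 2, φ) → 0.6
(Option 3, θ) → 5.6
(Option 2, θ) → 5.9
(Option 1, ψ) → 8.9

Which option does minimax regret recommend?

Column bests: θ=8.5, φ=9.0, ψ=8.9, ω=9.7.
Option 1 regrets: 2.7, 4.1, 0.0, 2.8 → max 4.1
Option 2 regrets: 2.6, 8.4, 4.9, 0.0 → max 8.4
Option 3 regrets: 2.9, 1.5, 2.0, 5.3 → max 5.3
Option 4 regrets: 0.0, 0.0, 7.3, 4.7 → max 7.3
Smallest max regret = 4.1 → Option 1.

Option 1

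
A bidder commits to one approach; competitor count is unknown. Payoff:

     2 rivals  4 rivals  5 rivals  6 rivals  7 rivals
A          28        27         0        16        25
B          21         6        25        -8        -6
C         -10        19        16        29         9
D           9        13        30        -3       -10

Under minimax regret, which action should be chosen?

A

Column bests: 2 rivals=28, 4 rivals=27, 5 rivals=30, 6 rivals=29, 7 rivals=25.
A regrets: 0, 0, 30, 13, 0 → max 30
B regrets: 7, 21, 5, 37, 31 → max 37
C regrets: 38, 8, 14, 0, 16 → max 38
D regrets: 19, 14, 0, 32, 35 → max 35
Smallest max regret = 30 → A.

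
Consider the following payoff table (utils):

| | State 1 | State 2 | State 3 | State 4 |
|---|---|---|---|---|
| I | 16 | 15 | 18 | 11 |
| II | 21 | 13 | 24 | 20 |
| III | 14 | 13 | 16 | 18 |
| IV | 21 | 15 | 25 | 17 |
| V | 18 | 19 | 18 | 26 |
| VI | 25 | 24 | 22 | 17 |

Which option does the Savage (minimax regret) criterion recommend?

Column bests: State 1=25, State 2=24, State 3=25, State 4=26.
I regrets: 9, 9, 7, 15 → max 15
II regrets: 4, 11, 1, 6 → max 11
III regrets: 11, 11, 9, 8 → max 11
IV regrets: 4, 9, 0, 9 → max 9
V regrets: 7, 5, 7, 0 → max 7
VI regrets: 0, 0, 3, 9 → max 9
Smallest max regret = 7 → V.

V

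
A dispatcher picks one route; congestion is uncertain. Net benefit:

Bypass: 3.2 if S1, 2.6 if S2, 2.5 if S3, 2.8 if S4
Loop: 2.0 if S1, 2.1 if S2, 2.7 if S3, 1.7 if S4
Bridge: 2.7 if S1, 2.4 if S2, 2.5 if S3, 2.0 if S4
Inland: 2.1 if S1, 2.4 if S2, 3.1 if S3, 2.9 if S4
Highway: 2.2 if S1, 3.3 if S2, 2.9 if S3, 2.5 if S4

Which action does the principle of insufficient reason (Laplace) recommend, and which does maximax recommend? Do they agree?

Row averages: Bypass=2.775, Loop=2.125, Bridge=2.4, Inland=2.625, Highway=2.725
Highest average = 2.775 → Bypass.
Row maxima: Bypass=3.2, Loop=2.7, Bridge=2.7, Inland=3.1, Highway=3.3
Best best-case = 3.3 → Highway.

laplace → Bypass; maximax → Highway (disagree)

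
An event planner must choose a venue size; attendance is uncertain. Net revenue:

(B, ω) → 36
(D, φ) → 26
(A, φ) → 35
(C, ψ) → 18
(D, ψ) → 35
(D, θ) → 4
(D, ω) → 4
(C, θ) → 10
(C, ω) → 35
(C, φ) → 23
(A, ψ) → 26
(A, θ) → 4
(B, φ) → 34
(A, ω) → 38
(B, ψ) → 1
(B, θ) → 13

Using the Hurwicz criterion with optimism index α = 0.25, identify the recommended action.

A: 0.25·38 + 0.75·4 = 12.5
B: 0.25·36 + 0.75·1 = 9.75
C: 0.25·35 + 0.75·10 = 16.25
D: 0.25·35 + 0.75·4 = 11.75
Highest Hurwicz score = 16.25 → C.

C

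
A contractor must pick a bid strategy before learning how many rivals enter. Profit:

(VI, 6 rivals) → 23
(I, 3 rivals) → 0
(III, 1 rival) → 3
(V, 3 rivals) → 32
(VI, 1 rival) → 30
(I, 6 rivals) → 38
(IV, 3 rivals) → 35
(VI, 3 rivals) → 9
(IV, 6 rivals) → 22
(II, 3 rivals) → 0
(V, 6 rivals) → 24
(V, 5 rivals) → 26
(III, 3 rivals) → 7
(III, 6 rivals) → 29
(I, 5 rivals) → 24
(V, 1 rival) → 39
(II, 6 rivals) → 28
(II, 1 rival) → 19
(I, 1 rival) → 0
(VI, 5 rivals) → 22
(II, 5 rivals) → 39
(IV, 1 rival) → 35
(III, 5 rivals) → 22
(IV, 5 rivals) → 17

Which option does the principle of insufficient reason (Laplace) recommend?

Row averages: I=15.5, II=21.5, III=15.25, IV=27.25, V=30.25, VI=21
Highest average = 30.25 → V.

V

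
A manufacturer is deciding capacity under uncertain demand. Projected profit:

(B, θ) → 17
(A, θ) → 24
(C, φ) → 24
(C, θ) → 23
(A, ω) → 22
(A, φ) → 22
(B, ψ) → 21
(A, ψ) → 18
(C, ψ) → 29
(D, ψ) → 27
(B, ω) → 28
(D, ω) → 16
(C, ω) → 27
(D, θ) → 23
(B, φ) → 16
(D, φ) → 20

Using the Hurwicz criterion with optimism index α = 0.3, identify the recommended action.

A: 0.3·24 + 0.7·18 = 19.8
B: 0.3·28 + 0.7·16 = 19.6
C: 0.3·29 + 0.7·23 = 24.8
D: 0.3·27 + 0.7·16 = 19.3
Highest Hurwicz score = 24.8 → C.

C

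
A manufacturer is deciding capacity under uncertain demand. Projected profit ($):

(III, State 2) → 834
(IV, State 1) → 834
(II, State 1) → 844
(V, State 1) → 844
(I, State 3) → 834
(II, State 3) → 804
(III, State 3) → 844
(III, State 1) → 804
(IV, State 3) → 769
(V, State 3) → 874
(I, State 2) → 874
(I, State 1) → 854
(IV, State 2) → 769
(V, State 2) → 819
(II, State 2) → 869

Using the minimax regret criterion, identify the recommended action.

I

Column bests: State 1=854, State 2=874, State 3=874.
I regrets: 0, 0, 40 → max 40
II regrets: 10, 5, 70 → max 70
III regrets: 50, 40, 30 → max 50
IV regrets: 20, 105, 105 → max 105
V regrets: 10, 55, 0 → max 55
Smallest max regret = 40 → I.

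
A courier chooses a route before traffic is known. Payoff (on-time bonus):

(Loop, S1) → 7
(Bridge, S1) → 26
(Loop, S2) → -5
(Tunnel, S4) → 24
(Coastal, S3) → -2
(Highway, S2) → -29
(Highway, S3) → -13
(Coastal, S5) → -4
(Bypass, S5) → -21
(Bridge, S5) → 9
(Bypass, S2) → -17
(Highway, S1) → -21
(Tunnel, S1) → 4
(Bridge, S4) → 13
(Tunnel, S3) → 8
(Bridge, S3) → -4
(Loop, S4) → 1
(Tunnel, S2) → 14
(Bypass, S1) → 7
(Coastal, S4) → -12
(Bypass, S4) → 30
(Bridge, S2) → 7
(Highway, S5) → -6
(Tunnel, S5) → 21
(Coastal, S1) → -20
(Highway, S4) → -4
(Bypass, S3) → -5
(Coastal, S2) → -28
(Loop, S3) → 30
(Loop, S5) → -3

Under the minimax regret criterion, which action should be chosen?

Tunnel

Column bests: S1=26, S2=14, S3=30, S4=30, S5=21.
Coastal regrets: 46, 42, 32, 42, 25 → max 46
Bypass regrets: 19, 31, 35, 0, 42 → max 42
Highway regrets: 47, 43, 43, 34, 27 → max 47
Loop regrets: 19, 19, 0, 29, 24 → max 29
Tunnel regrets: 22, 0, 22, 6, 0 → max 22
Bridge regrets: 0, 7, 34, 17, 12 → max 34
Smallest max regret = 22 → Tunnel.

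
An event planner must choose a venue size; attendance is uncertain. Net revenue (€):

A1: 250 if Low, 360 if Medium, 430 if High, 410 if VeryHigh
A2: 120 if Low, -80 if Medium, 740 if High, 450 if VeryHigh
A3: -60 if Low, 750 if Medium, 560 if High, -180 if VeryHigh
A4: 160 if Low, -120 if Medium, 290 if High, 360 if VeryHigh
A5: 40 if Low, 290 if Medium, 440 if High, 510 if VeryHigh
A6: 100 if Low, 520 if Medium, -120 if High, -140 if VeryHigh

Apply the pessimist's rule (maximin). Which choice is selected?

A1

Row minima: A1=250, A2=-80, A3=-180, A4=-120, A5=40, A6=-140
Best worst-case = 250 → A1.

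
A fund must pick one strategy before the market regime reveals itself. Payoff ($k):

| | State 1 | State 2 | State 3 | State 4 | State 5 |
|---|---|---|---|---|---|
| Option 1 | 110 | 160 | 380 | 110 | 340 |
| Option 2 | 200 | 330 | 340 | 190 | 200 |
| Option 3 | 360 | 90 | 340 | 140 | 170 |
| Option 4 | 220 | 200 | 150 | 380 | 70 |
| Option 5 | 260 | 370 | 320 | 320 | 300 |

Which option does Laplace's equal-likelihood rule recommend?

Row averages: Option 1=220, Option 2=252, Option 3=220, Option 4=204, Option 5=314
Highest average = 314 → Option 5.

Option 5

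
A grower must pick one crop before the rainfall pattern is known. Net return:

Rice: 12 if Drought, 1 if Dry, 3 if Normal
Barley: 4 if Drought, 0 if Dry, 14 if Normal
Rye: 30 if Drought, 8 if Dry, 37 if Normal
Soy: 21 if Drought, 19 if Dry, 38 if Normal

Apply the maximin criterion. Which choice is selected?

Row minima: Rice=1, Barley=0, Rye=8, Soy=19
Best worst-case = 19 → Soy.

Soy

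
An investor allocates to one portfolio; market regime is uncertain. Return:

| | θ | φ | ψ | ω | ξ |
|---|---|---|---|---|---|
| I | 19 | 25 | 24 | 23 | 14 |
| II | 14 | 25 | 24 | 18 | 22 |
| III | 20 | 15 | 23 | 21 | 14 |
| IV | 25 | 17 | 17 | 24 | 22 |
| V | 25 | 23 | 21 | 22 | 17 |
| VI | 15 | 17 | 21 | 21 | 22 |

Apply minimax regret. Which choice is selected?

V

Column bests: θ=25, φ=25, ψ=24, ω=24, ξ=22.
I regrets: 6, 0, 0, 1, 8 → max 8
II regrets: 11, 0, 0, 6, 0 → max 11
III regrets: 5, 10, 1, 3, 8 → max 10
IV regrets: 0, 8, 7, 0, 0 → max 8
V regrets: 0, 2, 3, 2, 5 → max 5
VI regrets: 10, 8, 3, 3, 0 → max 10
Smallest max regret = 5 → V.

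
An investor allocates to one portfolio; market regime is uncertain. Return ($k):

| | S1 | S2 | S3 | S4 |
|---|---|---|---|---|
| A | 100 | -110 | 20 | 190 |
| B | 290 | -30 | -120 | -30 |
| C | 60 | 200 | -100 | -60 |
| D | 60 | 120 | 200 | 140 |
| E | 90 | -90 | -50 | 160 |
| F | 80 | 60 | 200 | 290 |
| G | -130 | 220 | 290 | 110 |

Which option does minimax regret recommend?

F

Column bests: S1=290, S2=220, S3=290, S4=290.
A regrets: 190, 330, 270, 100 → max 330
B regrets: 0, 250, 410, 320 → max 410
C regrets: 230, 20, 390, 350 → max 390
D regrets: 230, 100, 90, 150 → max 230
E regrets: 200, 310, 340, 130 → max 340
F regrets: 210, 160, 90, 0 → max 210
G regrets: 420, 0, 0, 180 → max 420
Smallest max regret = 210 → F.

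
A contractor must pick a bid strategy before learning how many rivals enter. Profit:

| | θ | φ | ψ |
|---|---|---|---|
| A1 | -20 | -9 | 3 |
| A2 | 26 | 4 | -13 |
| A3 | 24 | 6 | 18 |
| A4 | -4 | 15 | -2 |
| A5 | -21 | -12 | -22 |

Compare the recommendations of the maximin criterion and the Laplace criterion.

Row minima: A1=-20, A2=-13, A3=6, A4=-4, A5=-22
Best worst-case = 6 → A3.
Row averages: A1=-26/3, A2=17/3, A3=16, A4=3, A5=-55/3
Highest average = 16 → A3.

maximin → A3; laplace → A3 (agree)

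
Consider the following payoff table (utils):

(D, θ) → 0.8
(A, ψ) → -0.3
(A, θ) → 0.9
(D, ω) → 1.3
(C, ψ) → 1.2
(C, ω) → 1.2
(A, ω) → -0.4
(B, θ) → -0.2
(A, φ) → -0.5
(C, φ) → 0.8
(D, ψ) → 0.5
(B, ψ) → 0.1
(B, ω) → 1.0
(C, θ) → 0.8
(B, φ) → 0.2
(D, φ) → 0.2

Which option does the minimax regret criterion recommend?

Column bests: θ=0.9, φ=0.8, ψ=1.2, ω=1.3.
A regrets: 0.0, 1.3, 1.5, 1.7 → max 1.7
B regrets: 1.1, 0.6, 1.1, 0.3 → max 1.1
C regrets: 0.1, 0.0, 0.0, 0.1 → max 0.1
D regrets: 0.1, 0.6, 0.7, 0.0 → max 0.7
Smallest max regret = 0.1 → C.

C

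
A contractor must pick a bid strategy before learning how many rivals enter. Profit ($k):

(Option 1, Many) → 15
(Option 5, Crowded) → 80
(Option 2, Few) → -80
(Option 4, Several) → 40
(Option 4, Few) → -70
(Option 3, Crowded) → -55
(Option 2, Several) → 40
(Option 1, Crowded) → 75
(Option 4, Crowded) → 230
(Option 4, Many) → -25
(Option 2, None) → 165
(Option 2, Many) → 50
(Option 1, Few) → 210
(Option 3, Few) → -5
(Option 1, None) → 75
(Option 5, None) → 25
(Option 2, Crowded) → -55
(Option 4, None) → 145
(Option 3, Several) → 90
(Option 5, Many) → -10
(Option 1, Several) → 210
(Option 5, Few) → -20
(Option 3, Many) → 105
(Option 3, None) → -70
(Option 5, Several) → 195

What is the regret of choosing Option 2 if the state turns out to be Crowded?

285

Best payoff under Crowded is 230.
Regret = 230 − (-55) = 285.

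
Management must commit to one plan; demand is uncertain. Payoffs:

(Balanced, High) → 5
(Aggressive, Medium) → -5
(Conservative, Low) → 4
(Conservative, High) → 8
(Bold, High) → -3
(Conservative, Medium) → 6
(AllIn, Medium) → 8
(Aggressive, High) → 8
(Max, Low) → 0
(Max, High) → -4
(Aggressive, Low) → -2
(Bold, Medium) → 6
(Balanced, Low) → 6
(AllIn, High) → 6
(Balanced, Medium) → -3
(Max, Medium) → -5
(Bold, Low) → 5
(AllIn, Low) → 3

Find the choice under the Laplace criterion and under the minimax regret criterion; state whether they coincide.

Row averages: Conservative=6, Balanced=8/3, Aggressive=1/3, Bold=8/3, AllIn=17/3, Max=-3
Highest average = 6 → Conservative.
Column bests: Low=6, Medium=8, High=8.
Conservative regrets: 2, 2, 0 → max 2
Balanced regrets: 0, 11, 3 → max 11
Aggressive regrets: 8, 13, 0 → max 13
Bold regrets: 1, 2, 11 → max 11
AllIn regrets: 3, 0, 2 → max 3
Max regrets: 6, 13, 12 → max 13
Smallest max regret = 2 → Conservative.

laplace → Conservative; minimax regret → Conservative (agree)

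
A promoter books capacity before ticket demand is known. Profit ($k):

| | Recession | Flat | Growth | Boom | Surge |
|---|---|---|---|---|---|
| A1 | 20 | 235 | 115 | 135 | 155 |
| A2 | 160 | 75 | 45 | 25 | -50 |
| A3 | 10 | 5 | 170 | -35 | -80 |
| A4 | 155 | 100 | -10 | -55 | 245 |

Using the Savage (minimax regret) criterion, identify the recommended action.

A1

Column bests: Recession=160, Flat=235, Growth=170, Boom=135, Surge=245.
A1 regrets: 140, 0, 55, 0, 90 → max 140
A2 regrets: 0, 160, 125, 110, 295 → max 295
A3 regrets: 150, 230, 0, 170, 325 → max 325
A4 regrets: 5, 135, 180, 190, 0 → max 190
Smallest max regret = 140 → A1.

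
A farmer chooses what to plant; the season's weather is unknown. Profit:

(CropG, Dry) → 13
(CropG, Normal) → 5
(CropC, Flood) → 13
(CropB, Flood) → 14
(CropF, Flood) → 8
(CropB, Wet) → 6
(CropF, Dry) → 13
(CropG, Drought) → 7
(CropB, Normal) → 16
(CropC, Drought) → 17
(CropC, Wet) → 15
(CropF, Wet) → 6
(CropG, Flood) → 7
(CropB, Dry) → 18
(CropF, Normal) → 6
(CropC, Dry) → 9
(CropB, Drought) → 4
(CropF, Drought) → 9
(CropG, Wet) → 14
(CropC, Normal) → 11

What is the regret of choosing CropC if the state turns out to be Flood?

1

Best payoff under Flood is 14.
Regret = 14 − 13 = 1.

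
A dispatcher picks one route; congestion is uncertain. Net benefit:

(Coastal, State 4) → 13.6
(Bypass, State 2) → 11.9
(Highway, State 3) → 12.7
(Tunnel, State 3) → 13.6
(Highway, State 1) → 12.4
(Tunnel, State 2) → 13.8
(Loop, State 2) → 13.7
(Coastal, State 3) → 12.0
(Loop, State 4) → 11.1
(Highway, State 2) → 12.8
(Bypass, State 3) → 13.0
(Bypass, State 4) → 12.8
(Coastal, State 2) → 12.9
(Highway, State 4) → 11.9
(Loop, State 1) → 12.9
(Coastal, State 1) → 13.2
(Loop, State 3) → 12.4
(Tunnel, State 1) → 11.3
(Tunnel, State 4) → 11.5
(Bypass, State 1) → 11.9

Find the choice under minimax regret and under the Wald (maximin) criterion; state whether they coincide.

minimax regret → Coastal; maximin → Coastal (agree)

Column bests: State 1=13.2, State 2=13.8, State 3=13.6, State 4=13.6.
Coastal regrets: 0.0, 0.9, 1.6, 0.0 → max 1.6
Bypass regrets: 1.3, 1.9, 0.6, 0.8 → max 1.9
Tunnel regrets: 1.9, 0.0, 0.0, 2.1 → max 2.1
Highway regrets: 0.8, 1.0, 0.9, 1.7 → max 1.7
Loop regrets: 0.3, 0.1, 1.2, 2.5 → max 2.5
Smallest max regret = 1.6 → Coastal.
Row minima: Coastal=12.0, Bypass=11.9, Tunnel=11.3, Highway=11.9, Loop=11.1
Best worst-case = 12.0 → Coastal.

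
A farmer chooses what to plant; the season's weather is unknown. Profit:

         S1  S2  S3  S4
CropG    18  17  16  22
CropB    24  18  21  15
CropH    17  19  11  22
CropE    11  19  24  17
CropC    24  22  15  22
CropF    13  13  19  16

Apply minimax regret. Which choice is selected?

CropB

Column bests: S1=24, S2=22, S3=24, S4=22.
CropG regrets: 6, 5, 8, 0 → max 8
CropB regrets: 0, 4, 3, 7 → max 7
CropH regrets: 7, 3, 13, 0 → max 13
CropE regrets: 13, 3, 0, 5 → max 13
CropC regrets: 0, 0, 9, 0 → max 9
CropF regrets: 11, 9, 5, 6 → max 11
Smallest max regret = 7 → CropB.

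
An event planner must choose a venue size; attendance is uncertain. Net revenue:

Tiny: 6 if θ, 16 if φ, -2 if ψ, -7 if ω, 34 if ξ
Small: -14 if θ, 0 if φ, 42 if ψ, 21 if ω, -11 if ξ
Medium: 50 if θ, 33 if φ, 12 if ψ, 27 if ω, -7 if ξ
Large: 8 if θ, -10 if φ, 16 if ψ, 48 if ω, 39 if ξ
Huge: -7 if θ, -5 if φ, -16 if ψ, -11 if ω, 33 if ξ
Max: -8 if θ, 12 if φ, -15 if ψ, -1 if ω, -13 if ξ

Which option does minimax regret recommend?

Large

Column bests: θ=50, φ=33, ψ=42, ω=48, ξ=39.
Tiny regrets: 44, 17, 44, 55, 5 → max 55
Small regrets: 64, 33, 0, 27, 50 → max 64
Medium regrets: 0, 0, 30, 21, 46 → max 46
Large regrets: 42, 43, 26, 0, 0 → max 43
Huge regrets: 57, 38, 58, 59, 6 → max 59
Max regrets: 58, 21, 57, 49, 52 → max 58
Smallest max regret = 43 → Large.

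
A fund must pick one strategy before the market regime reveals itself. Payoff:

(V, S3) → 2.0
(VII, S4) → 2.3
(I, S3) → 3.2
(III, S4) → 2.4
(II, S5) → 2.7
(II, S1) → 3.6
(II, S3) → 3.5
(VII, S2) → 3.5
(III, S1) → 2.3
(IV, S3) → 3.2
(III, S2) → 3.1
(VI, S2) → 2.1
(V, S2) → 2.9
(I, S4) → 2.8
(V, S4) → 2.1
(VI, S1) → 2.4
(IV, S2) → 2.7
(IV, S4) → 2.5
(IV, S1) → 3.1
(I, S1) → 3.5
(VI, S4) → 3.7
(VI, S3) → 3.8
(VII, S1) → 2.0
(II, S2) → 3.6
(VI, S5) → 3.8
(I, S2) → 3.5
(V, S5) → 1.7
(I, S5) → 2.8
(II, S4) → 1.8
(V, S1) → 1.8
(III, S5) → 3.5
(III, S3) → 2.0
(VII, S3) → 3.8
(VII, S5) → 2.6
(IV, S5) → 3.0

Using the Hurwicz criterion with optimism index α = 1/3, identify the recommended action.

I: 1/3·3.5 + 2/3·2.8 = 91/30
II: 1/3·3.6 + 2/3·1.8 = 2.4
III: 1/3·3.5 + 2/3·2.0 = 2.5
IV: 1/3·3.2 + 2/3·2.5 = 41/15
V: 1/3·2.9 + 2/3·1.7 = 2.1
VI: 1/3·3.8 + 2/3·2.1 = 8/3
VII: 1/3·3.8 + 2/3·2.0 = 2.6
Highest Hurwicz score = 91/30 → I.

I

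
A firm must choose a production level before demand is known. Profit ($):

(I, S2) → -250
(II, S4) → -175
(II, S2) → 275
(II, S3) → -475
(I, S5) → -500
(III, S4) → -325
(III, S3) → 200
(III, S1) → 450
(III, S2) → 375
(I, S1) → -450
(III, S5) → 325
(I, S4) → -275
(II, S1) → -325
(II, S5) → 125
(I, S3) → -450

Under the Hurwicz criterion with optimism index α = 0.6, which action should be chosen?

I: 0.6·(-250) + 0.4·(-500) = -350
II: 0.6·275 + 0.4·(-475) = -25
III: 0.6·450 + 0.4·(-325) = 140
Highest Hurwicz score = 140 → III.

III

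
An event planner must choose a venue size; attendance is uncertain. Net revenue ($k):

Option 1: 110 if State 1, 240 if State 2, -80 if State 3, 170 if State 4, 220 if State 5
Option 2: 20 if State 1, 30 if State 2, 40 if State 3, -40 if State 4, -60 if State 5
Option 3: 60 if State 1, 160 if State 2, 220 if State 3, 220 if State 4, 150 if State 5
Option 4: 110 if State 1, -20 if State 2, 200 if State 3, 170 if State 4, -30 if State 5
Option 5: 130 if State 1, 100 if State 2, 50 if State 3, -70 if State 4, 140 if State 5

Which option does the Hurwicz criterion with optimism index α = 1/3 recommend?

Option 3

Option 1: 1/3·240 + 2/3·(-80) = 80/3
Option 2: 1/3·40 + 2/3·(-60) = -80/3
Option 3: 1/3·220 + 2/3·60 = 340/3
Option 4: 1/3·200 + 2/3·(-30) = 140/3
Option 5: 1/3·140 + 2/3·(-70) = 0
Highest Hurwicz score = 340/3 → Option 3.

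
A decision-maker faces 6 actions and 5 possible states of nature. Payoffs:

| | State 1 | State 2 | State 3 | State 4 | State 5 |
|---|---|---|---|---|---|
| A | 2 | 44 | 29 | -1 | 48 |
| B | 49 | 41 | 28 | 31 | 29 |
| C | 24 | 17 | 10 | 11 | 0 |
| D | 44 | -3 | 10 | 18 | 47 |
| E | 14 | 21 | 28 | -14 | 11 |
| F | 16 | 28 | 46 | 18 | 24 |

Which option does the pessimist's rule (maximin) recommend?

Row minima: A=-1, B=28, C=0, D=-3, E=-14, F=16
Best worst-case = 28 → B.

B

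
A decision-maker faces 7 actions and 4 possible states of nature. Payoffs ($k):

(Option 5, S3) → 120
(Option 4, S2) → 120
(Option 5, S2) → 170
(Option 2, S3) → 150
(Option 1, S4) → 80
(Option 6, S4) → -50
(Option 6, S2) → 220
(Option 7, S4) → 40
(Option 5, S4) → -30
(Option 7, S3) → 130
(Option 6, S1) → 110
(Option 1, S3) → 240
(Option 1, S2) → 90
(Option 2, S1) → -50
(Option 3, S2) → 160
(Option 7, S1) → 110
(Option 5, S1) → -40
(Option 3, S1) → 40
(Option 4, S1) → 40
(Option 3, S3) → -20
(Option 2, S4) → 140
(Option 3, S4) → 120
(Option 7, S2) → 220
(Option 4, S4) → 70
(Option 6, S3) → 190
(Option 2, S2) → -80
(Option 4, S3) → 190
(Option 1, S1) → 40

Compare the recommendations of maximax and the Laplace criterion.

Row maxima: Option 1=240, Option 2=150, Option 3=160, Option 4=190, Option 5=170, Option 6=220, Option 7=220
Best best-case = 240 → Option 1.
Row averages: Option 1=112.5, Option 2=40, Option 3=75, Option 4=105, Option 5=55, Option 6=117.5, Option 7=125
Highest average = 125 → Option 7.

maximax → Option 1; laplace → Option 7 (disagree)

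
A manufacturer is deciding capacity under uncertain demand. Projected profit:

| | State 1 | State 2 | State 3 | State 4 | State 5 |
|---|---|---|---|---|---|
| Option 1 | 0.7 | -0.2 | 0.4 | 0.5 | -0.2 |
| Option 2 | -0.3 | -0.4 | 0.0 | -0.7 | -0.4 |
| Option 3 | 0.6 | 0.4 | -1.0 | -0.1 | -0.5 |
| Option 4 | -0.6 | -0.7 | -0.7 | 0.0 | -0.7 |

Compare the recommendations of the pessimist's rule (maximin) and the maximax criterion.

maximin → Option 1; maximax → Option 1 (agree)

Row minima: Option 1=-0.2, Option 2=-0.7, Option 3=-1.0, Option 4=-0.7
Best worst-case = -0.2 → Option 1.
Row maxima: Option 1=0.7, Option 2=0.0, Option 3=0.6, Option 4=0.0
Best best-case = 0.7 → Option 1.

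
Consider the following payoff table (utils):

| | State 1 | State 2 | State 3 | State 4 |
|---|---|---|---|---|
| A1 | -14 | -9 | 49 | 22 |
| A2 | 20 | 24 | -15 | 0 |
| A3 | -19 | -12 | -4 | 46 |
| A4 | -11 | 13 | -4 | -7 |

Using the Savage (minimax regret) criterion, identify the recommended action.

Column bests: State 1=20, State 2=24, State 3=49, State 4=46.
A1 regrets: 34, 33, 0, 24 → max 34
A2 regrets: 0, 0, 64, 46 → max 64
A3 regrets: 39, 36, 53, 0 → max 53
A4 regrets: 31, 11, 53, 53 → max 53
Smallest max regret = 34 → A1.

A1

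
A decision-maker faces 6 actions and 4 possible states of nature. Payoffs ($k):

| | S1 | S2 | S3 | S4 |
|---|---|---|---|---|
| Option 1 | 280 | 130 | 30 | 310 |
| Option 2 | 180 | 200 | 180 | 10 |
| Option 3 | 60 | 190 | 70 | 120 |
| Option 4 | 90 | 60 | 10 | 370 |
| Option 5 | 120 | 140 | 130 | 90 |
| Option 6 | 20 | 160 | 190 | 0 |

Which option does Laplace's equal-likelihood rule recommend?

Option 1

Row averages: Option 1=187.5, Option 2=142.5, Option 3=110, Option 4=132.5, Option 5=120, Option 6=92.5
Highest average = 187.5 → Option 1.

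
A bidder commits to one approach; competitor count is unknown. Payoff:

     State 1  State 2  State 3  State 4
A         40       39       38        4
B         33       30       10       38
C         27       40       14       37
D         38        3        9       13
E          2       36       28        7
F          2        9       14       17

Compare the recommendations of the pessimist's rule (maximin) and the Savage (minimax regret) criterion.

Row minima: A=4, B=10, C=14, D=3, E=2, F=2
Best worst-case = 14 → C.
Column bests: State 1=40, State 2=40, State 3=38, State 4=38.
A regrets: 0, 1, 0, 34 → max 34
B regrets: 7, 10, 28, 0 → max 28
C regrets: 13, 0, 24, 1 → max 24
D regrets: 2, 37, 29, 25 → max 37
E regrets: 38, 4, 10, 31 → max 38
F regrets: 38, 31, 24, 21 → max 38
Smallest max regret = 24 → C.

maximin → C; minimax regret → C (agree)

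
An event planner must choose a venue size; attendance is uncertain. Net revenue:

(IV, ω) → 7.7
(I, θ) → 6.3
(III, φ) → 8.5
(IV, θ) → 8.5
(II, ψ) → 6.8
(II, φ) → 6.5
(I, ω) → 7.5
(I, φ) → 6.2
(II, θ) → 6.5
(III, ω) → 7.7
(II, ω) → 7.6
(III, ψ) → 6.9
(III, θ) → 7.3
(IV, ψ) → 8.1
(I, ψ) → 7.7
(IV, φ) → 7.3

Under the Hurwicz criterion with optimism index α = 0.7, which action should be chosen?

I: 0.7·7.7 + 0.3·6.2 = 7.25
II: 0.7·7.6 + 0.3·6.5 = 7.27
III: 0.7·8.5 + 0.3·6.9 = 8.02
IV: 0.7·8.5 + 0.3·7.3 = 8.14
Highest Hurwicz score = 8.14 → IV.

IV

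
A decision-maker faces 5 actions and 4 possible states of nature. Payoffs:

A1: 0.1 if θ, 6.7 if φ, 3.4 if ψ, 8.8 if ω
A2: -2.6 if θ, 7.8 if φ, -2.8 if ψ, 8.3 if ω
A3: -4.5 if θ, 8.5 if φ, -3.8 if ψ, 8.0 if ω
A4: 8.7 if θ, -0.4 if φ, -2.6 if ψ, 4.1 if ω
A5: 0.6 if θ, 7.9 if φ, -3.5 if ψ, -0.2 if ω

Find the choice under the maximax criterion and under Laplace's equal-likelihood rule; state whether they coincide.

Row maxima: A1=8.8, A2=8.3, A3=8.5, A4=8.7, A5=7.9
Best best-case = 8.8 → A1.
Row averages: A1=4.75, A2=2.675, A3=2.05, A4=2.45, A5=1.2
Highest average = 4.75 → A1.

maximax → A1; laplace → A1 (agree)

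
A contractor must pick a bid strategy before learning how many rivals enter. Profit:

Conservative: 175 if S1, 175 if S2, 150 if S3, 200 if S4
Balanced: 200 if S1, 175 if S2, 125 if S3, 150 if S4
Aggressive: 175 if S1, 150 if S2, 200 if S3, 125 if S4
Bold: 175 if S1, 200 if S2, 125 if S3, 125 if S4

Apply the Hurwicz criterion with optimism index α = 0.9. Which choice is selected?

Conservative

Conservative: 0.9·200 + 0.1·150 = 195
Balanced: 0.9·200 + 0.1·125 = 192.5
Aggressive: 0.9·200 + 0.1·125 = 192.5
Bold: 0.9·200 + 0.1·125 = 192.5
Highest Hurwicz score = 195 → Conservative.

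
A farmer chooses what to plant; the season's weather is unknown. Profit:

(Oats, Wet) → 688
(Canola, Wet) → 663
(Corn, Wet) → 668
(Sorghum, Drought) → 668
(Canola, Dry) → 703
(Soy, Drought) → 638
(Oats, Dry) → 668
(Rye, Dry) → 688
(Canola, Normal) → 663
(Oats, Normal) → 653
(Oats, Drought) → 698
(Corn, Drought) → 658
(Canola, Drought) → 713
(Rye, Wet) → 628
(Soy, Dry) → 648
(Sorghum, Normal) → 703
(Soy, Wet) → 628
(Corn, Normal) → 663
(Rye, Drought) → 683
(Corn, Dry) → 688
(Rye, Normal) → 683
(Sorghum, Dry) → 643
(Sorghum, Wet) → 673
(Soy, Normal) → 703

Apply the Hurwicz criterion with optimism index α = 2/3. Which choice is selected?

Canola

Soy: 2/3·703 + 1/3·628 = 678
Corn: 2/3·688 + 1/3·658 = 678
Rye: 2/3·688 + 1/3·628 = 668
Sorghum: 2/3·703 + 1/3·643 = 683
Oats: 2/3·698 + 1/3·653 = 683
Canola: 2/3·713 + 1/3·663 = 2089/3
Highest Hurwicz score = 2089/3 → Canola.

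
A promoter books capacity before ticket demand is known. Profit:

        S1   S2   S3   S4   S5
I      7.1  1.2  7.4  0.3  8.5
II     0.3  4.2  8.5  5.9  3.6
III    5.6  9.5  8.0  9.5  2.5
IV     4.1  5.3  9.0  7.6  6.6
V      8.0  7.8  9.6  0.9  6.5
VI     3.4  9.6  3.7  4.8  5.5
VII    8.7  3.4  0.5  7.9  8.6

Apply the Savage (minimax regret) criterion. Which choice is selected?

Column bests: S1=8.7, S2=9.6, S3=9.6, S4=9.5, S5=8.6.
I regrets: 1.6, 8.4, 2.2, 9.2, 0.1 → max 9.2
II regrets: 8.4, 5.4, 1.1, 3.6, 5.0 → max 8.4
III regrets: 3.1, 0.1, 1.6, 0.0, 6.1 → max 6.1
IV regrets: 4.6, 4.3, 0.6, 1.9, 2.0 → max 4.6
V regrets: 0.7, 1.8, 0.0, 8.6, 2.1 → max 8.6
VI regrets: 5.3, 0.0, 5.9, 4.7, 3.1 → max 5.9
VII regrets: 0.0, 6.2, 9.1, 1.6, 0.0 → max 9.1
Smallest max regret = 4.6 → IV.

IV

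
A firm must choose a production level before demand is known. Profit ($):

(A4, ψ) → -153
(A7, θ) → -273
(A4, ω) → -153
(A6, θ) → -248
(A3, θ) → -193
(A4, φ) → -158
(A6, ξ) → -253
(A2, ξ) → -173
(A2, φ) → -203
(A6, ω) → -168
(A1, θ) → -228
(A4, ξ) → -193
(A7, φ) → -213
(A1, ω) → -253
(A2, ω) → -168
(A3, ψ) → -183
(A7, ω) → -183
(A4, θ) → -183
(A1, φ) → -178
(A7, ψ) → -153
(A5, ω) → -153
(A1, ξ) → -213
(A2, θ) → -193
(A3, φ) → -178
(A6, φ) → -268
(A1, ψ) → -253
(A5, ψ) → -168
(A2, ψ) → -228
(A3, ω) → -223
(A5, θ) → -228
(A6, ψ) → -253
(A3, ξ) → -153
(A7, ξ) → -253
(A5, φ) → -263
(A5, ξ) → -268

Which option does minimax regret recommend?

Column bests: θ=-183, φ=-158, ψ=-153, ω=-153, ξ=-153.
A1 regrets: 45, 20, 100, 100, 60 → max 100
A2 regrets: 10, 45, 75, 15, 20 → max 75
A3 regrets: 10, 20, 30, 70, 0 → max 70
A4 regrets: 0, 0, 0, 0, 40 → max 40
A5 regrets: 45, 105, 15, 0, 115 → max 115
A6 regrets: 65, 110, 100, 15, 100 → max 110
A7 regrets: 90, 55, 0, 30, 100 → max 100
Smallest max regret = 40 → A4.

A4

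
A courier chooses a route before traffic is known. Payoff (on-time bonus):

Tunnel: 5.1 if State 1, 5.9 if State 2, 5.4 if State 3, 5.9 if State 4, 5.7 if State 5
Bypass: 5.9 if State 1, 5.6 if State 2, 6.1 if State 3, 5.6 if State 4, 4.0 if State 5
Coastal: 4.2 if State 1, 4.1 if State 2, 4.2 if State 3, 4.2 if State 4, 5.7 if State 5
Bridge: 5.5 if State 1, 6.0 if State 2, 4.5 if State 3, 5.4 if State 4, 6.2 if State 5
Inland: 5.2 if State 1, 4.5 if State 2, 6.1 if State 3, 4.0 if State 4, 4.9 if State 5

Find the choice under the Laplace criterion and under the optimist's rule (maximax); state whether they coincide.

laplace → Tunnel; maximax → Bridge (disagree)

Row averages: Tunnel=5.6, Bypass=5.44, Coastal=4.48, Bridge=5.52, Inland=4.94
Highest average = 5.6 → Tunnel.
Row maxima: Tunnel=5.9, Bypass=6.1, Coastal=5.7, Bridge=6.2, Inland=6.1
Best best-case = 6.2 → Bridge.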